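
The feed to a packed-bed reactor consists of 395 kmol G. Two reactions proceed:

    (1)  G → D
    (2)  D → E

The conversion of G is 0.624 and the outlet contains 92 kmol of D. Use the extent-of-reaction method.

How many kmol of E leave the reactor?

154 kmol

Conversion of G: G consumed = 1ξ₁ = 0.624 × 395 → ξ₁ = 246.5 kmol.
D balance: n_D = 0 + 1ξ₁ − 1ξ₂ = 92 → ξ₂ = (1·246.5 − 92)/1 = 154.5 kmol.
Outlet amounts (n = n₀ + Σ ν·ξ):
  G: 395 − 1(246.5) = 148.5
  D: 0 + 1(246.5) − 1(154.5) = 92
  E: 0 + 1(154.5) = 154.5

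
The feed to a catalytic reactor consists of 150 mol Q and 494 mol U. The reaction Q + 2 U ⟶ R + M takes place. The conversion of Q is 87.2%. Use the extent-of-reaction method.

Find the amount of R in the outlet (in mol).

131 mol

Q reacted = 0.872 × 150 = 130.8 mol; ν_Q = −1, so ξ = 130.8/1 = 130.8 mol.
Outlet amounts (n = n₀ + ν ξ):
  Q: 150 − 1(130.8) = 19.2
  U: 494 − 2(130.8) = 232.4
  R: 0 + 1(130.8) = 130.8
  M: 0 + 1(130.8) = 130.8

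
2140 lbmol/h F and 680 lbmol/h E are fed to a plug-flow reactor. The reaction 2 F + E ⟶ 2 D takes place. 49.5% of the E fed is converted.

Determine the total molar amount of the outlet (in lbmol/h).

2480 lbmol/h

E reacted = 0.495 × 680 = 336.6 lbmol/h; ν_E = −1, so ξ = 336.6/1 = 336.6 lbmol/h.
Outlet amounts (n = n₀ + ν ξ):
  F: 2140 − 2(336.6) = 1467
  E: 680 − 1(336.6) = 343.4
  D: 0 + 2(336.6) = 673.2
Total out = 1467 + 343.4 + 673.2 = 2483 lbmol/h.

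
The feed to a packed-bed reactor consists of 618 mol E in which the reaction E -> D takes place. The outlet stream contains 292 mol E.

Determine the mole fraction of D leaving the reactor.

For E: n = n₀ − 1ξ → 292 = 618 − 1ξ, giving ξ = 326 mol.
Outlet amounts (n = n₀ + ν ξ):
  E: 618 − 1(326) = 292
  D: 0 + 1(326) = 326
Total out = 618 mol; y_D = 326 / 618 = 0.5275.

0.528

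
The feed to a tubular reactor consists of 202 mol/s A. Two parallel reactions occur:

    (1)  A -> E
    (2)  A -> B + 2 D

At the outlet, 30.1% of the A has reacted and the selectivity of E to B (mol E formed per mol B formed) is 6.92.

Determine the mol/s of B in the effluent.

7.68 mol/s

Conversion of A: A consumed = 0.301 × 202 = 60.8 mol/s = 1ξ₁ + 1ξ₂.
Selectivity: 1ξ₁ / (1ξ₂) = 6.92 → ξ₁ = 6.92 ξ₂.
Substitute: (1·6.92 + 1) ξ₂ = 60.8 → ξ₂ = 7.677 mol/s, ξ₁ = 53.12 mol/s.
Outlet amounts (n = n₀ + Σ ν·ξ):
  A: 202 − 1(53.12) − 1(7.677) = 141.2
  E: 0 + 1(53.12) = 53.12
  B: 0 + 1(7.677) = 7.677
  D: 0 + 2(7.677) = 15.35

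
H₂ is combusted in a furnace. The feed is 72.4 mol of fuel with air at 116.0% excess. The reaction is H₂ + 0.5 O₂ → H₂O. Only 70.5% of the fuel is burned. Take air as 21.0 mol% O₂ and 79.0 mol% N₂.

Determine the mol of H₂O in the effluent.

51 mol

Stoichiometric O₂ = 0.5 × 72.4 = 36.2 mol; O₂ fed = 36.2 × 2.160 = 78.19 mol.
N₂ fed = 78.19 × 79/21 = 294.2 mol.
Fuel reacted = 0.705 × 72.4 → ξ = 51.04 mol.
Outlet (n = n₀ + ν ξ):
  H₂: 72.4 − 1(51.04) = 21.36
  O₂: 78.19 − 0.5(51.04) = 52.67
  N₂: 294.2 (inert)
  H₂O: 0 + 1(51.04) = 51.04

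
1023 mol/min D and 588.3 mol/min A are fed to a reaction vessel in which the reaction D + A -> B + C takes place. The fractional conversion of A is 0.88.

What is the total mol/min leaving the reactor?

1610 mol/min

A reacted = 0.88 × 588.3 = 517.7 mol/min; ν_A = −1, so ξ = 517.7/1 = 517.7 mol/min.
Outlet amounts (n = n₀ + ν ξ):
  D: 1023 − 1(517.7) = 505.3
  A: 588.3 − 1(517.7) = 70.6
  B: 0 + 1(517.7) = 517.7
  C: 0 + 1(517.7) = 517.7
Total out = 505.3 + 70.6 + 517.7 + 517.7 = 1611 mol/min.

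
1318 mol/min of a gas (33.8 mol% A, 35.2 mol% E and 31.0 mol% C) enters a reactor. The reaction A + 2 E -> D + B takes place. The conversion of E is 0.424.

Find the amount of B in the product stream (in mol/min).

E reacted = 0.424 × 463.9 = 196.7 mol/min; ν_E = −2, so ξ = 196.7/2 = 98.35 mol/min.
Outlet amounts (n = n₀ + ν ξ):
  A: 445.5 − 1(98.35) = 347.1
  E: 463.9 − 2(98.35) = 267.2
  D: 0 + 1(98.35) = 98.35
  B: 0 + 1(98.35) = 98.35
  C: 408.6 (inert)

98.4 mol/min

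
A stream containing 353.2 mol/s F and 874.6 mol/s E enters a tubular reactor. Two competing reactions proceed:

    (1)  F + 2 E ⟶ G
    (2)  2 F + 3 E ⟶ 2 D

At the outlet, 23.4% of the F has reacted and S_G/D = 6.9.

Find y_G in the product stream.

Conversion of F: F consumed = 0.234 × 353.2 = 82.65 mol/s = 1ξ₁ + 2ξ₂.
Selectivity: 1ξ₁ / (2ξ₂) = 6.9 → ξ₁ = 13.8 ξ₂.
Substitute: (1·13.8 + 2) ξ₂ = 82.65 → ξ₂ = 5.231 mol/s, ξ₁ = 72.19 mol/s.
Outlet amounts (n = n₀ + Σ ν·ξ):
  F: 353.2 − 1(72.19) − 2(5.231) = 270.6
  E: 874.6 − 2(72.19) − 3(5.231) = 714.5
  G: 0 + 1(72.19) = 72.19
  D: 0 + 2(5.231) = 10.46
Total out = 1068 mol/s; y_G = 72.19 / 1068 = 0.06761.

0.0676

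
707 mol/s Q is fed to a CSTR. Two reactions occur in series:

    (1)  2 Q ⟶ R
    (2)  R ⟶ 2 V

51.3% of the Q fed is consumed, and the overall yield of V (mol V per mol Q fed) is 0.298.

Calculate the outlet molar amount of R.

76 mol/s

Conversion of Q: Q consumed = 2ξ₁ = 0.513 × 707 → ξ₁ = 181.3 mol/s.
Yield of V: 2ξ₂ / 707 = 0.298 → ξ₂ = 105.3 mol/s.
Outlet amounts (n = n₀ + Σ ν·ξ):
  Q: 707 − 2(181.3) = 344.3
  R: 0 + 1(181.3) − 1(105.3) = 76
  V: 0 + 2(105.3) = 210.7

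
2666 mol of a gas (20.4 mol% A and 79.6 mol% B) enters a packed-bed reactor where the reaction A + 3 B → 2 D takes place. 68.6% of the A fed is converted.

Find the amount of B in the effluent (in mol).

A reacted = 0.686 × 543.9 = 373.1 mol; ν_A = −1, so ξ = 373.1/1 = 373.1 mol.
Outlet amounts (n = n₀ + ν ξ):
  A: 543.9 − 1(373.1) = 170.8
  B: 2122 − 3(373.1) = 1003
  D: 0 + 2(373.1) = 746.2

1000 mol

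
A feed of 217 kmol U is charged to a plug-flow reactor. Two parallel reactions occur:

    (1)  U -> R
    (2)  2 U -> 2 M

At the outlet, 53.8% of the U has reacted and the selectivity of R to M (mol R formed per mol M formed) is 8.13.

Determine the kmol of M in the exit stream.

12.8 kmol

Conversion of U: U consumed = 0.538 × 217 = 116.7 kmol = 1ξ₁ + 2ξ₂.
Selectivity: 1ξ₁ / (2ξ₂) = 8.13 → ξ₁ = 16.26 ξ₂.
Substitute: (1·16.26 + 2) ξ₂ = 116.7 → ξ₂ = 6.394 kmol, ξ₁ = 104 kmol.
Outlet amounts (n = n₀ + Σ ν·ξ):
  U: 217 − 1(104) − 2(6.394) = 100.3
  R: 0 + 1(104) = 104
  M: 0 + 2(6.394) = 12.79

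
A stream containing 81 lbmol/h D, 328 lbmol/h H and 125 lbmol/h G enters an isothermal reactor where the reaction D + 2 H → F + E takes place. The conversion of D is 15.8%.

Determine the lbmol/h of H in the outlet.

D reacted = 0.158 × 81 = 12.8 lbmol/h; ν_D = −1, so ξ = 12.8/1 = 12.8 lbmol/h.
Outlet amounts (n = n₀ + ν ξ):
  D: 81 − 1(12.8) = 68.2
  H: 328 − 2(12.8) = 302.4
  F: 0 + 1(12.8) = 12.8
  E: 0 + 1(12.8) = 12.8
  G: 125 (inert)

302 lbmol/h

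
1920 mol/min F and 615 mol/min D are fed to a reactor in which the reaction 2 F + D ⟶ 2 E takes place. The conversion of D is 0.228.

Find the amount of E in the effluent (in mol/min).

D reacted = 0.228 × 615 = 140.2 mol/min; ν_D = −1, so ξ = 140.2/1 = 140.2 mol/min.
Outlet amounts (n = n₀ + ν ξ):
  F: 1920 − 2(140.2) = 1640
  D: 615 − 1(140.2) = 474.8
  E: 0 + 2(140.2) = 280.4

280 mol/min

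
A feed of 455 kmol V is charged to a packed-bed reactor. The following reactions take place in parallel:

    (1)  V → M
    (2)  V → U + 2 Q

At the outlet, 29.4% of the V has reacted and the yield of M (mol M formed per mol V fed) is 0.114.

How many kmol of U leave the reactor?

81.9 kmol

Yield of M: 1ξ₁ / 455 = 0.114 → ξ₁ = 51.87 kmol.
Conversion of V: 1ξ₁ + 1ξ₂ = 0.294 × 455 = 133.8 → ξ₂ = 81.9 kmol.
Outlet amounts (n = n₀ + Σ ν·ξ):
  V: 455 − 1(51.87) − 1(81.9) = 321.2
  M: 0 + 1(51.87) = 51.87
  U: 0 + 1(81.9) = 81.9
  Q: 0 + 2(81.9) = 163.8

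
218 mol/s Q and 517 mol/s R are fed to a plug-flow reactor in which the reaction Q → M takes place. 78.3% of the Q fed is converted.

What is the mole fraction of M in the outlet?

0.232

Q reacted = 0.783 × 218 = 170.7 mol/s; ν_Q = −1, so ξ = 170.7/1 = 170.7 mol/s.
Outlet amounts (n = n₀ + ν ξ):
  Q: 218 − 1(170.7) = 47.31
  M: 0 + 1(170.7) = 170.7
  R: 517 (inert)
Total out = 735 mol/s; y_M = 170.7 / 735 = 0.2322.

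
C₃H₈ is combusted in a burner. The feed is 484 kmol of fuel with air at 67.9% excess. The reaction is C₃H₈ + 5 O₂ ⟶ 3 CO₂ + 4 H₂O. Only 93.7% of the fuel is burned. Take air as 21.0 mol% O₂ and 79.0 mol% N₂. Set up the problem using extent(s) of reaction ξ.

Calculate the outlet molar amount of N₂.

Stoichiometric O₂ = 5 × 484 = 2420 kmol; O₂ fed = 2420 × 1.679 = 4063 kmol.
N₂ fed = 4063 × 79/21 = 15290 kmol.
Fuel reacted = 0.937 × 484 → ξ = 453.5 kmol.
Outlet (n = n₀ + ν ξ):
  C₃H₈: 484 − 1(453.5) = 30.49
  O₂: 4063 − 5(453.5) = 1796
  N₂: 15290 (inert)
  CO₂: 0 + 3(453.5) = 1361
  H₂O: 0 + 4(453.5) = 1814

15300 kmol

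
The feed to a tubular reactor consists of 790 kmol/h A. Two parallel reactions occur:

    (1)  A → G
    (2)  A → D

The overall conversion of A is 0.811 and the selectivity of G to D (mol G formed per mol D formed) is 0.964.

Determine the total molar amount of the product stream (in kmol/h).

Conversion of A: A consumed = 0.811 × 790 = 640.7 kmol/h = 1ξ₁ + 1ξ₂.
Selectivity: 1ξ₁ / (1ξ₂) = 0.964 → ξ₁ = 0.964 ξ₂.
Substitute: (1·0.964 + 1) ξ₂ = 640.7 → ξ₂ = 326.2 kmol/h, ξ₁ = 314.5 kmol/h.
Outlet amounts (n = n₀ + Σ ν·ξ):
  A: 790 − 1(314.5) − 1(326.2) = 149.3
  G: 0 + 1(314.5) = 314.5
  D: 0 + 1(326.2) = 326.2
Total out = 149.3 + 314.5 + 326.2 = 790 kmol/h.

790 kmol/h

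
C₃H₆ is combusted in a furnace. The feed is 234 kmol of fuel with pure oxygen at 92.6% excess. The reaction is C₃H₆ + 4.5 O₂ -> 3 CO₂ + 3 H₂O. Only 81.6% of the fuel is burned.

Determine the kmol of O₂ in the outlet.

Stoichiometric O₂ = 4.5 × 234 = 1053 kmol; O₂ fed = 1053 × 1.926 = 2028 kmol.
Fuel reacted = 0.816 × 234 → ξ = 190.9 kmol.
Outlet (n = n₀ + ν ξ):
  C₃H₆: 234 − 1(190.9) = 43.06
  O₂: 2028 − 4.5(190.9) = 1169
  CO₂: 0 + 3(190.9) = 572.8
  H₂O: 0 + 3(190.9) = 572.8

1170 kmol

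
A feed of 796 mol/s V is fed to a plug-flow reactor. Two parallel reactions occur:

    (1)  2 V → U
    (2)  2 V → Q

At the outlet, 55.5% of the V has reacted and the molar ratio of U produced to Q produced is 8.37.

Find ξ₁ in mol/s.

ξ₁ = 197 mol/s

Conversion of V: V consumed = 0.555 × 796 = 441.8 mol/s = 2ξ₁ + 2ξ₂.
Selectivity: 1ξ₁ / (1ξ₂) = 8.37 → ξ₁ = 8.37 ξ₂.
Substitute: (2·8.37 + 2) ξ₂ = 441.8 → ξ₂ = 23.57 mol/s, ξ₁ = 197.3 mol/s.
Outlet amounts (n = n₀ + Σ ν·ξ):
  V: 796 − 2(197.3) − 2(23.57) = 354.2
  U: 0 + 1(197.3) = 197.3
  Q: 0 + 1(23.57) = 23.57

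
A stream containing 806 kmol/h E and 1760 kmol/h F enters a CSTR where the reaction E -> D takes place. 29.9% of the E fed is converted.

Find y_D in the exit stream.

E reacted = 0.299 × 806 = 241 kmol/h; ν_E = −1, so ξ = 241/1 = 241 kmol/h.
Outlet amounts (n = n₀ + ν ξ):
  E: 806 − 1(241) = 565
  D: 0 + 1(241) = 241
  F: 1760 (inert)
Total out = 2566 kmol/h; y_D = 241 / 2566 = 0.09392.

0.0939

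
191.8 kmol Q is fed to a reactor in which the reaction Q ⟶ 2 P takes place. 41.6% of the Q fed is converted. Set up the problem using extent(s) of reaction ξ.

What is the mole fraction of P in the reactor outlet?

Q reacted = 0.416 × 191.8 = 79.79 kmol; ν_Q = −1, so ξ = 79.79/1 = 79.79 kmol.
Outlet amounts (n = n₀ + ν ξ):
  Q: 191.8 − 1(79.79) = 112
  P: 0 + 2(79.79) = 159.6
Total out = 271.6 kmol; y_P = 159.6 / 271.6 = 0.5876.

0.588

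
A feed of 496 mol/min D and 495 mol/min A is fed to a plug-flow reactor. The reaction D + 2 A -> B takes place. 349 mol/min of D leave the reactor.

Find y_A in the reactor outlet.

0.288

For D: n = n₀ − 1ξ → 349 = 496 − 1ξ, giving ξ = 147 mol/min.
Outlet amounts (n = n₀ + ν ξ):
  D: 496 − 1(147) = 349
  A: 495 − 2(147) = 201
  B: 0 + 1(147) = 147
Total out = 697 mol/min; y_A = 201 / 697 = 0.2884.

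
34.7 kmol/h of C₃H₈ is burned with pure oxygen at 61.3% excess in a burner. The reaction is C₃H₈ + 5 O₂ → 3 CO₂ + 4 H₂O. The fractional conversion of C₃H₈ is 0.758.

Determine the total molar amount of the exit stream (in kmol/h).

Stoichiometric O₂ = 5 × 34.7 = 173.5 kmol/h; O₂ fed = 173.5 × 1.613 = 279.9 kmol/h.
Fuel reacted = 0.758 × 34.7 → ξ = 26.3 kmol/h.
Outlet (n = n₀ + ν ξ):
  C₃H₈: 34.7 − 1(26.3) = 8.397
  O₂: 279.9 − 5(26.3) = 148.3
  CO₂: 0 + 3(26.3) = 78.91
  H₂O: 0 + 4(26.3) = 105.2
Total out = 8.397 + 148.3 + 78.91 + 105.2 = 340.9 kmol/h.

341 kmol/h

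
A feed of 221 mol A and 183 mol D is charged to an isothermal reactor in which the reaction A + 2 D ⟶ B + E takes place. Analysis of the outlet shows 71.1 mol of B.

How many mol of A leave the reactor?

For B: n = n₀ + 1ξ → 71.1 = 0 + 1ξ, giving ξ = 71.1 mol.
Outlet amounts (n = n₀ + ν ξ):
  A: 221 − 1(71.1) = 149.9
  D: 183 − 2(71.1) = 40.8
  B: 0 + 1(71.1) = 71.1
  E: 0 + 1(71.1) = 71.1

150 mol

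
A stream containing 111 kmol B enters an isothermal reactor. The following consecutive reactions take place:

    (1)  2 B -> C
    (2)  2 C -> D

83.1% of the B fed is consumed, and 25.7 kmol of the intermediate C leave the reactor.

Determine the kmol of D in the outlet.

10.2 kmol

Conversion of B: B consumed = 2ξ₁ = 0.831 × 111 → ξ₁ = 46.12 kmol.
C balance: n_C = 0 + 1ξ₁ − 2ξ₂ = 25.7 → ξ₂ = (1·46.12 − 25.7)/2 = 10.21 kmol.
Outlet amounts (n = n₀ + Σ ν·ξ):
  B: 111 − 2(46.12) = 18.76
  C: 0 + 1(46.12) − 2(10.21) = 25.7
  D: 0 + 1(10.21) = 10.21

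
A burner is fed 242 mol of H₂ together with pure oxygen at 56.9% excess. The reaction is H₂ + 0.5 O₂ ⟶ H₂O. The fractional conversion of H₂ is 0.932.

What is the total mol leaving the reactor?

Stoichiometric O₂ = 0.5 × 242 = 121 mol; O₂ fed = 121 × 1.569 = 189.8 mol.
Fuel reacted = 0.932 × 242 → ξ = 225.5 mol.
Outlet (n = n₀ + ν ξ):
  H₂: 242 − 1(225.5) = 16.46
  O₂: 189.8 − 0.5(225.5) = 77.08
  H₂O: 0 + 1(225.5) = 225.5
Total out = 16.46 + 77.08 + 225.5 = 319.1 mol.

319 mol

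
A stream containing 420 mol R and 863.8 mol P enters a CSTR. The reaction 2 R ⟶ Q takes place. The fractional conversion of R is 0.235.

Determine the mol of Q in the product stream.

49.3 mol

R reacted = 0.235 × 420 = 98.7 mol; ν_R = −2, so ξ = 98.7/2 = 49.35 mol.
Outlet amounts (n = n₀ + ν ξ):
  R: 420 − 2(49.35) = 321.3
  Q: 0 + 1(49.35) = 49.35
  P: 863.8 (inert)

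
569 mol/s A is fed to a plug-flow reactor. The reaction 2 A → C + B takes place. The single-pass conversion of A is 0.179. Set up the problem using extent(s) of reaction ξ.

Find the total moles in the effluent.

A reacted = 0.179 × 569 = 101.9 mol/s; ν_A = −2, so ξ = 101.9/2 = 50.93 mol/s.
Outlet amounts (n = n₀ + ν ξ):
  A: 569 − 2(50.93) = 467.1
  C: 0 + 1(50.93) = 50.93
  B: 0 + 1(50.93) = 50.93
Total out = 467.1 + 50.93 + 50.93 = 569 mol/s.

569 mol/s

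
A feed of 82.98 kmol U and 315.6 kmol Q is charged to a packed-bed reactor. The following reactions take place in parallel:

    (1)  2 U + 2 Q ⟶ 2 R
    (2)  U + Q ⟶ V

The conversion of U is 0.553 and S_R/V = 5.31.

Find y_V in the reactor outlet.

0.0206

Conversion of U: U consumed = 0.553 × 82.98 = 45.89 kmol = 2ξ₁ + 1ξ₂.
Selectivity: 2ξ₁ / (1ξ₂) = 5.31 → ξ₁ = 2.655 ξ₂.
Substitute: (2·2.655 + 1) ξ₂ = 45.89 → ξ₂ = 7.272 kmol, ξ₁ = 19.31 kmol.
Outlet amounts (n = n₀ + Σ ν·ξ):
  U: 82.98 − 2(19.31) − 1(7.272) = 37.09
  Q: 315.6 − 2(19.31) − 1(7.272) = 269.7
  R: 0 + 2(19.31) = 38.62
  V: 0 + 1(7.272) = 7.272
Total out = 352.7 kmol; y_V = 7.272 / 352.7 = 0.02062.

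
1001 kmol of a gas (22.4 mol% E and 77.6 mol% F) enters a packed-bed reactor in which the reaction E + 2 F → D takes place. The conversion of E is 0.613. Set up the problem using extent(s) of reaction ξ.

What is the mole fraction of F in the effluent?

0.691

E reacted = 0.613 × 224.2 = 137.4 kmol; ν_E = −1, so ξ = 137.4/1 = 137.4 kmol.
Outlet amounts (n = n₀ + ν ξ):
  E: 224.2 − 1(137.4) = 86.77
  F: 776.8 − 2(137.4) = 501.9
  D: 0 + 1(137.4) = 137.4
Total out = 726.1 kmol; y_F = 501.9 / 726.1 = 0.6912.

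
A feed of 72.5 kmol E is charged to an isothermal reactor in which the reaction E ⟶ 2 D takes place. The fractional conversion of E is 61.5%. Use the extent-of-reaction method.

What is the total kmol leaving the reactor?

117 kmol

E reacted = 0.615 × 72.5 = 44.59 kmol; ν_E = −1, so ξ = 44.59/1 = 44.59 kmol.
Outlet amounts (n = n₀ + ν ξ):
  E: 72.5 − 1(44.59) = 27.91
  D: 0 + 2(44.59) = 89.17
Total out = 27.91 + 89.17 = 117.1 kmol.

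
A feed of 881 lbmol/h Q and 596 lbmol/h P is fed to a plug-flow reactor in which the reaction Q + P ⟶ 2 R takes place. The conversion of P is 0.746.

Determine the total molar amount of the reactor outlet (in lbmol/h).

P reacted = 0.746 × 596 = 444.6 lbmol/h; ν_P = −1, so ξ = 444.6/1 = 444.6 lbmol/h.
Outlet amounts (n = n₀ + ν ξ):
  Q: 881 − 1(444.6) = 436.4
  P: 596 − 1(444.6) = 151.4
  R: 0 + 2(444.6) = 889.2
Total out = 436.4 + 151.4 + 889.2 = 1477 lbmol/h.

1480 lbmol/h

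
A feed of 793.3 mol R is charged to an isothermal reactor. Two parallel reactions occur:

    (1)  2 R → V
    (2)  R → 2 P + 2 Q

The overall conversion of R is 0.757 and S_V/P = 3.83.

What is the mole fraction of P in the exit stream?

0.118

Conversion of R: R consumed = 0.757 × 793.3 = 600.5 mol = 2ξ₁ + 1ξ₂.
Selectivity: 1ξ₁ / (2ξ₂) = 3.83 → ξ₁ = 7.66 ξ₂.
Substitute: (2·7.66 + 1) ξ₂ = 600.5 → ξ₂ = 36.8 mol, ξ₁ = 281.9 mol.
Outlet amounts (n = n₀ + Σ ν·ξ):
  R: 793.3 − 2(281.9) − 1(36.8) = 192.8
  V: 0 + 1(281.9) = 281.9
  P: 0 + 2(36.8) = 73.59
  Q: 0 + 2(36.8) = 73.59
Total out = 621.8 mol; y_P = 73.59 / 621.8 = 0.1184.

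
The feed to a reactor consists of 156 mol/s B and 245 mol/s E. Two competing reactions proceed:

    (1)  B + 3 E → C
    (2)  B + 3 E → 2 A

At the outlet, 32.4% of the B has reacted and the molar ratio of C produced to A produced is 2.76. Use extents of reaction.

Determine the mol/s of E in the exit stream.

93.4 mol/s

Conversion of B: B consumed = 0.324 × 156 = 50.54 mol/s = 1ξ₁ + 1ξ₂.
Selectivity: 1ξ₁ / (2ξ₂) = 2.76 → ξ₁ = 5.52 ξ₂.
Substitute: (1·5.52 + 1) ξ₂ = 50.54 → ξ₂ = 7.752 mol/s, ξ₁ = 42.79 mol/s.
Outlet amounts (n = n₀ + Σ ν·ξ):
  B: 156 − 1(42.79) − 1(7.752) = 105.5
  E: 245 − 3(42.79) − 3(7.752) = 93.37
  C: 0 + 1(42.79) = 42.79
  A: 0 + 2(7.752) = 15.5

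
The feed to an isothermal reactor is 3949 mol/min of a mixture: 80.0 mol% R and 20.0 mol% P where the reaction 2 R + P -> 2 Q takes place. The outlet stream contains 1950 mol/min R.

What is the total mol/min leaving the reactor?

3340 mol/min

For R: n = n₀ − 2ξ → 1950 = 3159 − 2ξ, giving ξ = 604.6 mol/min.
Outlet amounts (n = n₀ + ν ξ):
  R: 3159 − 2(604.6) = 1950
  P: 789.8 − 1(604.6) = 185.2
  Q: 0 + 2(604.6) = 1209
Total out = 1950 + 185.2 + 1209 = 3344 mol/min.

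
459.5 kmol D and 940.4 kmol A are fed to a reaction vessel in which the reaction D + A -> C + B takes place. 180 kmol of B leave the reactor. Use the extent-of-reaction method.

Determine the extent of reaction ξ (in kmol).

ξ = 180 kmol

For B: n = n₀ + 1ξ → 180 = 0 + 1ξ, giving ξ = 180 kmol.
Outlet amounts (n = n₀ + ν ξ):
  D: 459.5 − 1(180) = 279.5
  A: 940.4 − 1(180) = 760.4
  C: 0 + 1(180) = 180
  B: 0 + 1(180) = 180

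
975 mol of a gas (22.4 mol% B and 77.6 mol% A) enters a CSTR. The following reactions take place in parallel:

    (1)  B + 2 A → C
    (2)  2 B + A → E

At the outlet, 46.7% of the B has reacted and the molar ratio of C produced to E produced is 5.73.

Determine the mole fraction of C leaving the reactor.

0.0948

Conversion of B: B consumed = 0.467 × 218.4 = 102 mol = 1ξ₁ + 2ξ₂.
Selectivity: 1ξ₁ / (1ξ₂) = 5.73 → ξ₁ = 5.73 ξ₂.
Substitute: (1·5.73 + 2) ξ₂ = 102 → ξ₂ = 13.19 mol, ξ₁ = 75.6 mol.
Outlet amounts (n = n₀ + Σ ν·ξ):
  B: 218.4 − 1(75.6) − 2(13.19) = 116.4
  A: 756.6 − 2(75.6) − 1(13.19) = 592.2
  C: 0 + 1(75.6) = 75.6
  E: 0 + 1(13.19) = 13.19
Total out = 797.4 mol; y_C = 75.6 / 797.4 = 0.09481.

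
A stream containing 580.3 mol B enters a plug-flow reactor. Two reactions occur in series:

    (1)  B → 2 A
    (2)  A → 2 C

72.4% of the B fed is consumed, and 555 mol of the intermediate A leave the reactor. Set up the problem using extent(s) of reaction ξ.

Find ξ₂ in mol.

Conversion of B: B consumed = 1ξ₁ = 0.724 × 580.3 → ξ₁ = 420.1 mol.
A balance: n_A = 0 + 2ξ₁ − 1ξ₂ = 555 → ξ₂ = (2·420.1 − 555)/1 = 285.3 mol.
Outlet amounts (n = n₀ + Σ ν·ξ):
  B: 580.3 − 1(420.1) = 160.2
  A: 0 + 2(420.1) − 1(285.3) = 555
  C: 0 + 2(285.3) = 570.5

ξ₂ = 285 mol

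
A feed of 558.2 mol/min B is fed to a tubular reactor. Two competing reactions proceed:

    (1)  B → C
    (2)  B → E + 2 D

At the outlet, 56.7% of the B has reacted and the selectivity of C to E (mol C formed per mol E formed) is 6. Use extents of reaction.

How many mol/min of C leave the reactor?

271 mol/min

Conversion of B: B consumed = 0.567 × 558.2 = 316.5 mol/min = 1ξ₁ + 1ξ₂.
Selectivity: 1ξ₁ / (1ξ₂) = 6 → ξ₁ = 6 ξ₂.
Substitute: (1·6 + 1) ξ₂ = 316.5 → ξ₂ = 45.21 mol/min, ξ₁ = 271.3 mol/min.
Outlet amounts (n = n₀ + Σ ν·ξ):
  B: 558.2 − 1(271.3) − 1(45.21) = 241.7
  C: 0 + 1(271.3) = 271.3
  E: 0 + 1(45.21) = 45.21
  D: 0 + 2(45.21) = 90.43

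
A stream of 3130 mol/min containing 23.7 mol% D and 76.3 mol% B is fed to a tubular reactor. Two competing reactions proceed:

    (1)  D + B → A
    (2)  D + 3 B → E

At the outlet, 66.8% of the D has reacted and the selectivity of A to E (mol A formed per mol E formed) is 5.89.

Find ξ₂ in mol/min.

ξ₂ = 71.9 mol/min

Conversion of D: D consumed = 0.668 × 741.8 = 495.5 mol/min = 1ξ₁ + 1ξ₂.
Selectivity: 1ξ₁ / (1ξ₂) = 5.89 → ξ₁ = 5.89 ξ₂.
Substitute: (1·5.89 + 1) ξ₂ = 495.5 → ξ₂ = 71.92 mol/min, ξ₁ = 423.6 mol/min.
Outlet amounts (n = n₀ + Σ ν·ξ):
  D: 741.8 − 1(423.6) − 1(71.92) = 246.3
  B: 2388 − 1(423.6) − 3(71.92) = 1749
  A: 0 + 1(423.6) = 423.6
  E: 0 + 1(71.92) = 71.92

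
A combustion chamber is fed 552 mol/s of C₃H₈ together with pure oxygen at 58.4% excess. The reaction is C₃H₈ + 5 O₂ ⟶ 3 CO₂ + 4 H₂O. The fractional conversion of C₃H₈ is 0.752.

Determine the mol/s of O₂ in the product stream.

2300 mol/s

Stoichiometric O₂ = 5 × 552 = 2760 mol/s; O₂ fed = 2760 × 1.584 = 4372 mol/s.
Fuel reacted = 0.752 × 552 → ξ = 415.1 mol/s.
Outlet (n = n₀ + ν ξ):
  C₃H₈: 552 − 1(415.1) = 136.9
  O₂: 4372 − 5(415.1) = 2296
  CO₂: 0 + 3(415.1) = 1245
  H₂O: 0 + 4(415.1) = 1660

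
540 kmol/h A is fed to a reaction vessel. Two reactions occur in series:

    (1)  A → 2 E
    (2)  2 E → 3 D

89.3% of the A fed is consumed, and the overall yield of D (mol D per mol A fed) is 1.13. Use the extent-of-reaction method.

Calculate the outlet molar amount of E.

558 kmol/h

Conversion of A: A consumed = 1ξ₁ = 0.893 × 540 → ξ₁ = 482.2 kmol/h.
Yield of D: 3ξ₂ / 540 = 1.13 → ξ₂ = 203.4 kmol/h.
Outlet amounts (n = n₀ + Σ ν·ξ):
  A: 540 − 1(482.2) = 57.78
  E: 0 + 2(482.2) − 2(203.4) = 557.6
  D: 0 + 3(203.4) = 610.2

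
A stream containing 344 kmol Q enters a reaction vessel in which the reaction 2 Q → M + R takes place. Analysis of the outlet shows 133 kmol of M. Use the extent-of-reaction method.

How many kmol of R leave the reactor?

For M: n = n₀ + 1ξ → 133 = 0 + 1ξ, giving ξ = 133 kmol.
Outlet amounts (n = n₀ + ν ξ):
  Q: 344 − 2(133) = 78
  M: 0 + 1(133) = 133
  R: 0 + 1(133) = 133

133 kmol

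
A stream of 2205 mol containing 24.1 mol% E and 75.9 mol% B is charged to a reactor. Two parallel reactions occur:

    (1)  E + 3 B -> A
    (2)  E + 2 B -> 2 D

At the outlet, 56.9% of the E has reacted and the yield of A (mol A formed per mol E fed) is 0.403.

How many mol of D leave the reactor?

176 mol

Yield of A: 1ξ₁ / 531.4 = 0.403 → ξ₁ = 214.2 mol.
Conversion of E: 1ξ₁ + 1ξ₂ = 0.569 × 531.4 = 302.4 → ξ₂ = 88.21 mol.
Outlet amounts (n = n₀ + Σ ν·ξ):
  E: 531.4 − 1(214.2) − 1(88.21) = 229
  B: 1674 − 3(214.2) − 2(88.21) = 854.7
  A: 0 + 1(214.2) = 214.2
  D: 0 + 2(88.21) = 176.4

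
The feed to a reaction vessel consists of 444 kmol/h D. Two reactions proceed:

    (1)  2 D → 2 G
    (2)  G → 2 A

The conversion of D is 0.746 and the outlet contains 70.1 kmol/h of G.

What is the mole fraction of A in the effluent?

Conversion of D: D consumed = 2ξ₁ = 0.746 × 444 → ξ₁ = 165.6 kmol/h.
G balance: n_G = 0 + 2ξ₁ − 1ξ₂ = 70.1 → ξ₂ = (2·165.6 − 70.1)/1 = 261.1 kmol/h.
Outlet amounts (n = n₀ + Σ ν·ξ):
  D: 444 − 2(165.6) = 112.8
  G: 0 + 2(165.6) − 1(261.1) = 70.1
  A: 0 + 2(261.1) = 522.2
Total out = 705.1 kmol/h; y_A = 522.2 / 705.1 = 0.7406.

0.741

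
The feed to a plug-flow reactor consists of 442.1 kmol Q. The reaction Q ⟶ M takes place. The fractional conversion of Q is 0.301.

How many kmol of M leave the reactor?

133 kmol

Q reacted = 0.301 × 442.1 = 133.1 kmol; ν_Q = −1, so ξ = 133.1/1 = 133.1 kmol.
Outlet amounts (n = n₀ + ν ξ):
  Q: 442.1 − 1(133.1) = 309
  M: 0 + 1(133.1) = 133.1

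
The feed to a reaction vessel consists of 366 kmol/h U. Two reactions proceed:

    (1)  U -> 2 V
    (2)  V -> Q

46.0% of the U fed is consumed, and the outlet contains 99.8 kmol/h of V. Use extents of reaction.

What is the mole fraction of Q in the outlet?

0.443

Conversion of U: U consumed = 1ξ₁ = 0.46 × 366 → ξ₁ = 168.4 kmol/h.
V balance: n_V = 0 + 2ξ₁ − 1ξ₂ = 99.8 → ξ₂ = (2·168.4 − 99.8)/1 = 236.9 kmol/h.
Outlet amounts (n = n₀ + Σ ν·ξ):
  U: 366 − 1(168.4) = 197.6
  V: 0 + 2(168.4) − 1(236.9) = 99.8
  Q: 0 + 1(236.9) = 236.9
Total out = 534.4 kmol/h; y_Q = 236.9 / 534.4 = 0.4434.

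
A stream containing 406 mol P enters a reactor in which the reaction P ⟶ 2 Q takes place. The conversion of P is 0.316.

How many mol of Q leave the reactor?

257 mol

P reacted = 0.316 × 406 = 128.3 mol; ν_P = −1, so ξ = 128.3/1 = 128.3 mol.
Outlet amounts (n = n₀ + ν ξ):
  P: 406 − 1(128.3) = 277.7
  Q: 0 + 2(128.3) = 256.6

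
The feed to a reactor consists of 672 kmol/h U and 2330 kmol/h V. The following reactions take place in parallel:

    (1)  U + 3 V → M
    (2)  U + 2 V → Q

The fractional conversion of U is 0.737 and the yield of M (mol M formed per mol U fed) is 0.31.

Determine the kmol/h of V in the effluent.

Yield of M: 1ξ₁ / 672 = 0.31 → ξ₁ = 208.3 kmol/h.
Conversion of U: 1ξ₁ + 1ξ₂ = 0.737 × 672 = 495.3 → ξ₂ = 286.9 kmol/h.
Outlet amounts (n = n₀ + Σ ν·ξ):
  U: 672 − 1(208.3) − 1(286.9) = 176.7
  V: 2330 − 3(208.3) − 2(286.9) = 1131
  M: 0 + 1(208.3) = 208.3
  Q: 0 + 1(286.9) = 286.9

1130 kmol/h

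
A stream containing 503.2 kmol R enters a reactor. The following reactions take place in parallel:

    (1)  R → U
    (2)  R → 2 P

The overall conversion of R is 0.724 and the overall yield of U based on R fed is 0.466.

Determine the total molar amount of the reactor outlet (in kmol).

Yield of U: 1ξ₁ / 503.2 = 0.466 → ξ₁ = 234.5 kmol.
Conversion of R: 1ξ₁ + 1ξ₂ = 0.724 × 503.2 = 364.3 → ξ₂ = 129.8 kmol.
Outlet amounts (n = n₀ + Σ ν·ξ):
  R: 503.2 − 1(234.5) − 1(129.8) = 138.9
  U: 0 + 1(234.5) = 234.5
  P: 0 + 2(129.8) = 259.7
Total out = 138.9 + 234.5 + 259.7 = 633 kmol.

633 kmol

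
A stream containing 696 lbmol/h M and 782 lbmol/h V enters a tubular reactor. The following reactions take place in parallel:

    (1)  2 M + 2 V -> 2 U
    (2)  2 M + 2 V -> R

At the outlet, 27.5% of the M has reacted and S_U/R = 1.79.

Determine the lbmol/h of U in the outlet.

90.4 lbmol/h

Conversion of M: M consumed = 0.275 × 696 = 191.4 lbmol/h = 2ξ₁ + 2ξ₂.
Selectivity: 2ξ₁ / (1ξ₂) = 1.79 → ξ₁ = 0.895 ξ₂.
Substitute: (2·0.895 + 2) ξ₂ = 191.4 → ξ₂ = 50.5 lbmol/h, ξ₁ = 45.2 lbmol/h.
Outlet amounts (n = n₀ + Σ ν·ξ):
  M: 696 − 2(45.2) − 2(50.5) = 504.6
  V: 782 − 2(45.2) − 2(50.5) = 590.6
  U: 0 + 2(45.2) = 90.4
  R: 0 + 1(50.5) = 50.5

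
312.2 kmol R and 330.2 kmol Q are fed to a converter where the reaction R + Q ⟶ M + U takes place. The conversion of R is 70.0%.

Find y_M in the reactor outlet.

R reacted = 0.7 × 312.2 = 218.5 kmol; ν_R = −1, so ξ = 218.5/1 = 218.5 kmol.
Outlet amounts (n = n₀ + ν ξ):
  R: 312.2 − 1(218.5) = 93.66
  Q: 330.2 − 1(218.5) = 111.7
  M: 0 + 1(218.5) = 218.5
  U: 0 + 1(218.5) = 218.5
Total out = 642.4 kmol; y_M = 218.5 / 642.4 = 0.3402.

0.34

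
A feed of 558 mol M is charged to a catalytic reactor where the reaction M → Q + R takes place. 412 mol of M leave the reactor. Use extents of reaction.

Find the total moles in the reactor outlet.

704 mol

For M: n = n₀ − 1ξ → 412 = 558 − 1ξ, giving ξ = 146 mol.
Outlet amounts (n = n₀ + ν ξ):
  M: 558 − 1(146) = 412
  Q: 0 + 1(146) = 146
  R: 0 + 1(146) = 146
Total out = 412 + 146 + 146 = 704 mol.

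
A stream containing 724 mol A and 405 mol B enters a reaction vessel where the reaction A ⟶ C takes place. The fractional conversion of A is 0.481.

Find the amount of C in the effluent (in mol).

A reacted = 0.481 × 724 = 348.2 mol; ν_A = −1, so ξ = 348.2/1 = 348.2 mol.
Outlet amounts (n = n₀ + ν ξ):
  A: 724 − 1(348.2) = 375.8
  C: 0 + 1(348.2) = 348.2
  B: 405 (inert)

348 mol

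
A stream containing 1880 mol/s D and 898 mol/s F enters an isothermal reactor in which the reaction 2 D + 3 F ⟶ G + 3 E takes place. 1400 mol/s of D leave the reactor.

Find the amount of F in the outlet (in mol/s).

For D: n = n₀ − 2ξ → 1400 = 1880 − 2ξ, giving ξ = 240 mol/s.
Outlet amounts (n = n₀ + ν ξ):
  D: 1880 − 2(240) = 1400
  F: 898 − 3(240) = 178
  G: 0 + 1(240) = 240
  E: 0 + 3(240) = 720

178 mol/s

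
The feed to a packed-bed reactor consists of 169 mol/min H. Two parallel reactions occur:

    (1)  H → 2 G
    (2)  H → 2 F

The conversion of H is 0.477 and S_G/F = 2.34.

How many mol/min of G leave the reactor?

113 mol/min

Conversion of H: H consumed = 0.477 × 169 = 80.61 mol/min = 1ξ₁ + 1ξ₂.
Selectivity: 2ξ₁ / (2ξ₂) = 2.34 → ξ₁ = 2.34 ξ₂.
Substitute: (1·2.34 + 1) ξ₂ = 80.61 → ξ₂ = 24.14 mol/min, ξ₁ = 56.48 mol/min.
Outlet amounts (n = n₀ + Σ ν·ξ):
  H: 169 − 1(56.48) − 1(24.14) = 88.39
  G: 0 + 2(56.48) = 113
  F: 0 + 2(24.14) = 48.27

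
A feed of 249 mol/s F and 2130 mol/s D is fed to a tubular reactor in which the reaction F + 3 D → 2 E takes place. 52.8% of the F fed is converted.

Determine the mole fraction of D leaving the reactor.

F reacted = 0.528 × 249 = 131.5 mol/s; ν_F = −1, so ξ = 131.5/1 = 131.5 mol/s.
Outlet amounts (n = n₀ + ν ξ):
  F: 249 − 1(131.5) = 117.5
  D: 2130 − 3(131.5) = 1736
  E: 0 + 2(131.5) = 262.9
Total out = 2116 mol/s; y_D = 1736 / 2116 = 0.8202.

0.82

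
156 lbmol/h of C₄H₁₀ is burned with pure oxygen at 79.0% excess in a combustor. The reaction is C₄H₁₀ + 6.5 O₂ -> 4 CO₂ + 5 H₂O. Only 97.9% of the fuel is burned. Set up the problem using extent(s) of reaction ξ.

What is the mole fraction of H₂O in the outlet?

Stoichiometric O₂ = 6.5 × 156 = 1014 lbmol/h; O₂ fed = 1014 × 1.790 = 1815 lbmol/h.
Fuel reacted = 0.979 × 156 → ξ = 152.7 lbmol/h.
Outlet (n = n₀ + ν ξ):
  C₄H₁₀: 156 − 1(152.7) = 3.276
  O₂: 1815 − 6.5(152.7) = 822.4
  CO₂: 0 + 4(152.7) = 610.9
  H₂O: 0 + 5(152.7) = 763.6
Total out = 2200 lbmol/h; y_H₂O = 763.6 / 2200 = 0.3471.

0.347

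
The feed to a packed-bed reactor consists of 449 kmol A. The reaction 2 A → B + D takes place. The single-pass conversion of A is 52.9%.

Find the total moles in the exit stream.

449 kmol

A reacted = 0.529 × 449 = 237.5 kmol; ν_A = −2, so ξ = 237.5/2 = 118.8 kmol.
Outlet amounts (n = n₀ + ν ξ):
  A: 449 − 2(118.8) = 211.5
  B: 0 + 1(118.8) = 118.8
  D: 0 + 1(118.8) = 118.8
Total out = 211.5 + 118.8 + 118.8 = 449 kmol.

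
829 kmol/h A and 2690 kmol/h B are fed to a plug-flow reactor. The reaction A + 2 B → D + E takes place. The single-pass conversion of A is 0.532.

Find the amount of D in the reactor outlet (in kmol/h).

A reacted = 0.532 × 829 = 441 kmol/h; ν_A = −1, so ξ = 441/1 = 441 kmol/h.
Outlet amounts (n = n₀ + ν ξ):
  A: 829 − 1(441) = 388
  B: 2690 − 2(441) = 1808
  D: 0 + 1(441) = 441
  E: 0 + 1(441) = 441

441 kmol/h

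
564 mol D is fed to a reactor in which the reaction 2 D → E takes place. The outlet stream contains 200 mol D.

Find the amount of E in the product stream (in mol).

For D: n = n₀ − 2ξ → 200 = 564 − 2ξ, giving ξ = 182 mol.
Outlet amounts (n = n₀ + ν ξ):
  D: 564 − 2(182) = 200
  E: 0 + 1(182) = 182

182 mol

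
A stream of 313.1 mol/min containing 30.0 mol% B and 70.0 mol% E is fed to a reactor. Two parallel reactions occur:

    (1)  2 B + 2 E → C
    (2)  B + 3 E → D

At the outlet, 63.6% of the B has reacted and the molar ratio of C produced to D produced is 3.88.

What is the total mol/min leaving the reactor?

213 mol/min

Conversion of B: B consumed = 0.636 × 93.93 = 59.74 mol/min = 2ξ₁ + 1ξ₂.
Selectivity: 1ξ₁ / (1ξ₂) = 3.88 → ξ₁ = 3.88 ξ₂.
Substitute: (2·3.88 + 1) ξ₂ = 59.74 → ξ₂ = 6.82 mol/min, ξ₁ = 26.46 mol/min.
Outlet amounts (n = n₀ + Σ ν·ξ):
  B: 93.93 − 2(26.46) − 1(6.82) = 34.19
  E: 219.2 − 2(26.46) − 3(6.82) = 145.8
  C: 0 + 1(26.46) = 26.46
  D: 0 + 1(6.82) = 6.82
Total out = 34.19 + 145.8 + 26.46 + 6.82 = 213.3 mol/min.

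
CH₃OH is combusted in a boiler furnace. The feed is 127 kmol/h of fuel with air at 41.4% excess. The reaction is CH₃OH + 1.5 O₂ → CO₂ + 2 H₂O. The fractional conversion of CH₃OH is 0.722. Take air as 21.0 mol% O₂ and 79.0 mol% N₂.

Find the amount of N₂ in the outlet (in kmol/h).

Stoichiometric O₂ = 1.5 × 127 = 190.5 kmol/h; O₂ fed = 190.5 × 1.414 = 269.4 kmol/h.
N₂ fed = 269.4 × 79/21 = 1013 kmol/h.
Fuel reacted = 0.722 × 127 → ξ = 91.69 kmol/h.
Outlet (n = n₀ + ν ξ):
  CH₃OH: 127 − 1(91.69) = 35.31
  O₂: 269.4 − 1.5(91.69) = 131.8
  N₂: 1013 (inert)
  CO₂: 0 + 1(91.69) = 91.69
  H₂O: 0 + 2(91.69) = 183.4

1010 kmol/h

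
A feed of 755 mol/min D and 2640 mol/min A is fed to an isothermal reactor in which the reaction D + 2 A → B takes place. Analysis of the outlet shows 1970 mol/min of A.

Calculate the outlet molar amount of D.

420 mol/min

For A: n = n₀ − 2ξ → 1970 = 2640 − 2ξ, giving ξ = 335 mol/min.
Outlet amounts (n = n₀ + ν ξ):
  D: 755 − 1(335) = 420
  A: 2640 − 2(335) = 1970
  B: 0 + 1(335) = 335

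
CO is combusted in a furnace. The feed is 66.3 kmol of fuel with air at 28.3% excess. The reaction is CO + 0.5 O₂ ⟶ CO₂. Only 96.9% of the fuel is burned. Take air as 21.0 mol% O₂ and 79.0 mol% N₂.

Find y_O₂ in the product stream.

Stoichiometric O₂ = 0.5 × 66.3 = 33.15 kmol; O₂ fed = 33.15 × 1.283 = 42.53 kmol.
N₂ fed = 42.53 × 79/21 = 160 kmol.
Fuel reacted = 0.969 × 66.3 → ξ = 64.24 kmol.
Outlet (n = n₀ + ν ξ):
  CO: 66.3 − 1(64.24) = 2.055
  O₂: 42.53 − 0.5(64.24) = 10.41
  N₂: 160 (inert)
  CO₂: 0 + 1(64.24) = 64.24
Total out = 236.7 kmol; y_O₂ = 10.41 / 236.7 = 0.04397.

0.044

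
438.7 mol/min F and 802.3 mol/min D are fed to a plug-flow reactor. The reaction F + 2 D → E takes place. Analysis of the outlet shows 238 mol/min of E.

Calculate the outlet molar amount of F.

201 mol/min

For E: n = n₀ + 1ξ → 238 = 0 + 1ξ, giving ξ = 238 mol/min.
Outlet amounts (n = n₀ + ν ξ):
  F: 438.7 − 1(238) = 200.7
  D: 802.3 − 2(238) = 326.3
  E: 0 + 1(238) = 238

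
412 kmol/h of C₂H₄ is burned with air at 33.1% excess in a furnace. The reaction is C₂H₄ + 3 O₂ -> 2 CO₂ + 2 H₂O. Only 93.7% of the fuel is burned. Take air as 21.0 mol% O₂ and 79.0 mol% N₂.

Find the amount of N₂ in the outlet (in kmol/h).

Stoichiometric O₂ = 3 × 412 = 1236 kmol/h; O₂ fed = 1236 × 1.331 = 1645 kmol/h.
N₂ fed = 1645 × 79/21 = 6189 kmol/h.
Fuel reacted = 0.937 × 412 → ξ = 386 kmol/h.
Outlet (n = n₀ + ν ξ):
  C₂H₄: 412 − 1(386) = 25.96
  O₂: 1645 − 3(386) = 487
  N₂: 6189 (inert)
  CO₂: 0 + 2(386) = 772.1
  H₂O: 0 + 2(386) = 772.1

6190 kmol/h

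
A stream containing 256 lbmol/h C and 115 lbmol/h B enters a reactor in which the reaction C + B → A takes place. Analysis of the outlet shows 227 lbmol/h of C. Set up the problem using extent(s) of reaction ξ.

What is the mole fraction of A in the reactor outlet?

For C: n = n₀ − 1ξ → 227 = 256 − 1ξ, giving ξ = 29 lbmol/h.
Outlet amounts (n = n₀ + ν ξ):
  C: 256 − 1(29) = 227
  B: 115 − 1(29) = 86
  A: 0 + 1(29) = 29
Total out = 342 lbmol/h; y_A = 29 / 342 = 0.0848.

0.0848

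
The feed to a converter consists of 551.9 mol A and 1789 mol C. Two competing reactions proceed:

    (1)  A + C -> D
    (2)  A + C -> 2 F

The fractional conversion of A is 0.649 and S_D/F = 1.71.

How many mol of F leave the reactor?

162 mol

Conversion of A: A consumed = 0.649 × 551.9 = 358.2 mol = 1ξ₁ + 1ξ₂.
Selectivity: 1ξ₁ / (2ξ₂) = 1.71 → ξ₁ = 3.42 ξ₂.
Substitute: (1·3.42 + 1) ξ₂ = 358.2 → ξ₂ = 81.04 mol, ξ₁ = 277.1 mol.
Outlet amounts (n = n₀ + Σ ν·ξ):
  A: 551.9 − 1(277.1) − 1(81.04) = 193.7
  C: 1789 − 1(277.1) − 1(81.04) = 1431
  D: 0 + 1(277.1) = 277.1
  F: 0 + 2(81.04) = 162.1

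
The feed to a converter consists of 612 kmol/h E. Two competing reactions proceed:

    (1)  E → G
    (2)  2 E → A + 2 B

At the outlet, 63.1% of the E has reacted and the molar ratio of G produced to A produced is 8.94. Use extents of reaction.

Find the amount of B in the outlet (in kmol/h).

70.6 kmol/h

Conversion of E: E consumed = 0.631 × 612 = 386.2 kmol/h = 1ξ₁ + 2ξ₂.
Selectivity: 1ξ₁ / (1ξ₂) = 8.94 → ξ₁ = 8.94 ξ₂.
Substitute: (1·8.94 + 2) ξ₂ = 386.2 → ξ₂ = 35.3 kmol/h, ξ₁ = 315.6 kmol/h.
Outlet amounts (n = n₀ + Σ ν·ξ):
  E: 612 − 1(315.6) − 2(35.3) = 225.8
  G: 0 + 1(315.6) = 315.6
  A: 0 + 1(35.3) = 35.3
  B: 0 + 2(35.3) = 70.6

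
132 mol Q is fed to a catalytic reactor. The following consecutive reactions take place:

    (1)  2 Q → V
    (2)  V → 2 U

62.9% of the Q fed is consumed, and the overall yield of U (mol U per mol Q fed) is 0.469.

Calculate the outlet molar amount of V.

Conversion of Q: Q consumed = 2ξ₁ = 0.629 × 132 → ξ₁ = 41.51 mol.
Yield of U: 2ξ₂ / 132 = 0.469 → ξ₂ = 30.95 mol.
Outlet amounts (n = n₀ + Σ ν·ξ):
  Q: 132 − 2(41.51) = 48.97
  V: 0 + 1(41.51) − 1(30.95) = 10.56
  U: 0 + 2(30.95) = 61.91

10.6 mol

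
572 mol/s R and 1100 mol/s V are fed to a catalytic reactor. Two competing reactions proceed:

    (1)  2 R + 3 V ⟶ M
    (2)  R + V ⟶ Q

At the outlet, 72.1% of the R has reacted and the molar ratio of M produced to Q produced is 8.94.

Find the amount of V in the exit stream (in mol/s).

Conversion of R: R consumed = 0.721 × 572 = 412.4 mol/s = 2ξ₁ + 1ξ₂.
Selectivity: 1ξ₁ / (1ξ₂) = 8.94 → ξ₁ = 8.94 ξ₂.
Substitute: (2·8.94 + 1) ξ₂ = 412.4 → ξ₂ = 21.84 mol/s, ξ₁ = 195.3 mol/s.
Outlet amounts (n = n₀ + Σ ν·ξ):
  R: 572 − 2(195.3) − 1(21.84) = 159.6
  V: 1100 − 3(195.3) − 1(21.84) = 492.3
  M: 0 + 1(195.3) = 195.3
  Q: 0 + 1(21.84) = 21.84

492 mol/s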